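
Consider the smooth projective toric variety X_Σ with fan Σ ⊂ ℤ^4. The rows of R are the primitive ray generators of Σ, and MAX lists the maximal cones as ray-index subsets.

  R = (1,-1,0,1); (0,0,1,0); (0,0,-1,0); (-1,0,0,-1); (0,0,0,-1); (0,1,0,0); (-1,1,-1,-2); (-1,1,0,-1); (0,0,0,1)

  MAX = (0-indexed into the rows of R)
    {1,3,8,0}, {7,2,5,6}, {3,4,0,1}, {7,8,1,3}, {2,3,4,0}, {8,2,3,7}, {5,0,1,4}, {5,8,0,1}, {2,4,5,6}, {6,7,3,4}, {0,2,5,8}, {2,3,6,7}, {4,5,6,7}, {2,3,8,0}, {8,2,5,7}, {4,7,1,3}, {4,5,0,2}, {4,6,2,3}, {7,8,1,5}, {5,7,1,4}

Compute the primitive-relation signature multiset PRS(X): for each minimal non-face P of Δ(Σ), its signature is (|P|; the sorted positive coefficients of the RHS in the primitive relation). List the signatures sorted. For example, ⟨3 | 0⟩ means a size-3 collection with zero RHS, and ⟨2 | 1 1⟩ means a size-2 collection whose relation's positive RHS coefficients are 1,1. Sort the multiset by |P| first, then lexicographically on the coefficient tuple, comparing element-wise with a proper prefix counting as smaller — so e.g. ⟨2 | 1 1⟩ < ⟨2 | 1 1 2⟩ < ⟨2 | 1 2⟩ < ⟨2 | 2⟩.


Minimal non-faces — 8 found among 9 rays, 20 max cones:

  {0,7}:  v_{0} + v_{7} = 0  ⟹  sig = ⟨2 | 0⟩
  {1,2}:  v_{1} + v_{2} = 0  ⟹  sig = ⟨2 | 0⟩
  {4,8}:  v_{4} + v_{8} = 0  ⟹  sig = ⟨2 | 0⟩
  {3,5}:  v_{3} + v_{5} = v_{7}  ⟹  sig = ⟨2 | 1⟩
  {0,6}:  v_{0} + v_{6} = v_{2} + v_{4}  ⟹  sig = ⟨2 | 1 1⟩
  {1,6}:  v_{1} + v_{6} = v_{4} + v_{7}  ⟹  sig = ⟨2 | 1 1⟩
  {6,8}:  v_{6} + v_{8} = v_{2} + v_{7}  ⟹  sig = ⟨2 | 1 1⟩
  {2,4,7}:  v_{2} + v_{4} + v_{7} = v_{6}  ⟹  sig = ⟨3 | 1⟩

Hence PRS(X_Σ) =
    ⟨2 | 0⟩
    ⟨2 | 0⟩
    ⟨2 | 0⟩
    ⟨2 | 1⟩
    ⟨2 | 1 1⟩
    ⟨2 | 1 1⟩
    ⟨2 | 1 1⟩
    ⟨3 | 1⟩


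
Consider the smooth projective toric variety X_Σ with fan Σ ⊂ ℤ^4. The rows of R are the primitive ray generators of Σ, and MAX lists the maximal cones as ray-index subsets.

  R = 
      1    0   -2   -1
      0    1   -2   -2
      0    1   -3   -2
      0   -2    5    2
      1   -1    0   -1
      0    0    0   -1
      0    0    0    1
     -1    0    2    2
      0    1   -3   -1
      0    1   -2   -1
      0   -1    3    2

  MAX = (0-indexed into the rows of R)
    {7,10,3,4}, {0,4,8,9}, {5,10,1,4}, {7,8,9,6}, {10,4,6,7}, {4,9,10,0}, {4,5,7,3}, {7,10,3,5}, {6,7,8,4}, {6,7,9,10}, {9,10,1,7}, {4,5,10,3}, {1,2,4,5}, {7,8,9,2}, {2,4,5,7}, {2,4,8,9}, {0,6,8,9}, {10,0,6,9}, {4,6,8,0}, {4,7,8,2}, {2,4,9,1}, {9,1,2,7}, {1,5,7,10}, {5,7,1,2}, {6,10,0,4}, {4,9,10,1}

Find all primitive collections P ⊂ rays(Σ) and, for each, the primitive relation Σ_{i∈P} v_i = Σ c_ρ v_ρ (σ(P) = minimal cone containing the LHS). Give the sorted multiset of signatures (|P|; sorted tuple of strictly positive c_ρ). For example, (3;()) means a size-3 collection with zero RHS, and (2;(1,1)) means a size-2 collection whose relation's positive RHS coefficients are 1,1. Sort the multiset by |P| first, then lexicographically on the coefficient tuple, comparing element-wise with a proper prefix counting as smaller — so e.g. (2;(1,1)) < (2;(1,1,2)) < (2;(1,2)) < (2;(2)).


Minimal non-faces — 22 found among 11 rays, 26 max cones:

  {2,10}:  v_{2} + v_{10} = 0 — sig = (2;())
  {5,6}:  v_{5} + v_{6} = 0 — sig = (2;())
  {0,7}:  v_{0} + v_{7} = v_{6} — sig = (2;(1))
  {1,6}:  v_{1} + v_{6} = v_{9} — sig = (2;(1))
  {2,6}:  v_{2} + v_{6} = v_{8} — sig = (2;(1))
  {5,8}:  v_{5} + v_{8} = v_{2} — sig = (2;(1))
  {5,9}:  v_{5} + v_{9} = v_{1} — sig = (2;(1))
  {8,10}:  v_{8} + v_{10} = v_{6} — sig = (2;(1))
  {0,3}:  v_{0} + v_{3} = v_{4} + v_{10} — sig = (2;(1,1))
  {0,5}:  v_{0} + v_{5} = v_{4} + v_{9} — sig = (2;(1,1))
  {1,8}:  v_{1} + v_{8} = v_{2} + v_{9} — sig = (2;(1,1))
  {3,8}:  v_{3} + v_{8} = v_{4} + v_{7} — sig = (2;(1,1))
  {3,9}:  v_{3} + v_{9} = v_{5} + v_{10} — sig = (2;(1,1))
  {0,2}:  v_{0} + v_{2} = v_{4} + v_{8} + v_{9} — sig = (2;(1,1,1))
  {2,3}:  v_{2} + v_{3} = v_{4} + v_{5} + v_{7} — sig = (2;(1,1,1))
  {3,6}:  v_{3} + v_{6} = v_{4} + v_{7} + v_{10} — sig = (2;(1,1,1))
  {0,1}:  v_{0} + v_{1} = v_{4} + 2·v_{9} — sig = (2;(1,2))
  {1,3}:  v_{1} + v_{3} = 2·v_{5} + v_{10} — sig = (2;(1,2))
  {4,7,9}:  v_{4} + v_{7} + v_{9} = 0 — sig = (3;())
  {1,4,7}:  v_{1} + v_{4} + v_{7} = v_{5} — sig = (3;(1))
  {4,6,9}:  v_{4} + v_{6} + v_{9} = v_{0} — sig = (3;(1))
  {4,5,7,10}:  v_{4} + v_{5} + v_{7} + v_{10} = v_{3} — sig = (4;(1))

so the primitive-relation signature multiset is
    (2;())
    (2;())
    (2;(1))
    (2;(1))
    (2;(1))
    (2;(1))
    (2;(1))
    (2;(1))
    (2;(1,1))
    (2;(1,1))
    (2;(1,1))
    (2;(1,1))
    (2;(1,1))
    (2;(1,1,1))
    (2;(1,1,1))
    (2;(1,1,1))
    (2;(1,2))
    (2;(1,2))
    (3;())
    (3;(1))
    (3;(1))
    (4;(1))


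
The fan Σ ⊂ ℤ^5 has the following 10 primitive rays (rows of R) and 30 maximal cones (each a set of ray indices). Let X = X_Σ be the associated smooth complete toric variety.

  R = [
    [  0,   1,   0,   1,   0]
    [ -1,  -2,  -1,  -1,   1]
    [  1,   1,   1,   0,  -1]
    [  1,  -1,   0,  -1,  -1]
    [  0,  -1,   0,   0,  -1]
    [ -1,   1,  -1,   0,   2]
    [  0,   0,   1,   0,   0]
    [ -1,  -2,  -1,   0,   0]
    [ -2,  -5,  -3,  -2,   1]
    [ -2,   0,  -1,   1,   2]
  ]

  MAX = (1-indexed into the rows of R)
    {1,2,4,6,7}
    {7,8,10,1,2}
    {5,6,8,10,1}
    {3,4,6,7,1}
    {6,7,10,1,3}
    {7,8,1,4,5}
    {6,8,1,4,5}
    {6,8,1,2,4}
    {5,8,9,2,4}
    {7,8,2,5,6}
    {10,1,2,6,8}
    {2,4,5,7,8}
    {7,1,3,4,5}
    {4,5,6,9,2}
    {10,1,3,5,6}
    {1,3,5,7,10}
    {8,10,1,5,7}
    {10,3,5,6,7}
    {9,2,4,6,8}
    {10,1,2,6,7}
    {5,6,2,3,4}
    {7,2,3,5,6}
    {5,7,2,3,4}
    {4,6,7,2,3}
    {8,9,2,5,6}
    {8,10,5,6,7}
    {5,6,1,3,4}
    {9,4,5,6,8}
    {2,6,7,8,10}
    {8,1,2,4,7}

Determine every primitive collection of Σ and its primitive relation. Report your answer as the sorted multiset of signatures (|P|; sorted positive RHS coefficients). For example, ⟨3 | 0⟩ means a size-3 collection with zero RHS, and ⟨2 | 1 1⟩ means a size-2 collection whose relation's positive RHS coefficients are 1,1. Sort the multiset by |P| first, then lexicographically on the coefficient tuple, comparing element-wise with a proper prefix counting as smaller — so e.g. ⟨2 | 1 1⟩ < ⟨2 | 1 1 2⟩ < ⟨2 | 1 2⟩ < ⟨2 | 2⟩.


Δ(Σ) — 10 vertices, 15 min non-faces:

  P = {3,8}:  v_{3} + v_{8} = v_{5} ; sig = ⟨2 | 1⟩
  P = {4,10}:  v_{4} + v_{10} = v_{1} + v_{2} ; sig = ⟨2 | 1 1⟩
  P = {3,9}:  v_{3} + v_{9} = v_{2} + v_{4} + 2·v_{5} + v_{6} ; sig = ⟨2 | 1 1 1 2⟩
  P = {1,9}:  v_{1} + v_{9} = v_{4} + v_{6} + 2·v_{8} ; sig = ⟨2 | 1 1 2⟩
  P = {9,10}:  v_{9} + v_{10} = v_{2} + v_{6} + 2·v_{8} ; sig = ⟨2 | 1 1 2⟩
  P = {7,9}:  v_{7} + v_{9} = 2·v_{2} + v_{5} ; sig = ⟨2 | 1 2⟩
  P = {1,2,3}:  v_{1} + v_{2} + v_{3} = 0 ; sig = ⟨3 | 0⟩
  P = {1,2,5}:  v_{1} + v_{2} + v_{5} = v_{8} ; sig = ⟨3 | 1⟩
  P = {2,3,10}:  v_{2} + v_{3} + v_{10} = v_{6} + v_{7} + v_{8} ; sig = ⟨3 | 1 1 1⟩
  P = {2,5,10}:  v_{2} + v_{5} + v_{10} = v_{6} + v_{7} + 2·v_{8} ; sig = ⟨3 | 1 1 2⟩
  P = {1,6,7,8}:  v_{1} + v_{6} + v_{7} + v_{8} = v_{10} ; sig = ⟨4 | 1⟩
  P = {4,6,7,8}:  v_{4} + v_{6} + v_{7} + v_{8} = v_{2} ; sig = ⟨4 | 1⟩
  P = {1,5,6,7}:  v_{1} + v_{5} + v_{6} + v_{7} = v_{3} + v_{10} ; sig = ⟨4 | 1 1⟩
  P = {4,5,6,7}:  v_{4} + v_{5} + v_{6} + v_{7} = v_{2} + v_{3} ; sig = ⟨4 | 1 1⟩
  P = {2,4,5,6,8}:  v_{2} + v_{4} + v_{5} + v_{6} + v_{8} = v_{9} ; sig = ⟨5 | 1⟩

Hence PRS(X_Σ) =
{ ⟨2 | 1⟩,  ⟨2 | 1 1⟩,  ⟨2 | 1 1 1 2⟩,  ⟨2 | 1 1 2⟩ ×2,  ⟨2 | 1 2⟩,  ⟨3 | 0⟩,  ⟨3 | 1⟩,  ⟨3 | 1 1 1⟩,  ⟨3 | 1 1 2⟩,  ⟨4 | 1⟩ ×2,  ⟨4 | 1 1⟩ ×2,  ⟨5 | 1⟩ }


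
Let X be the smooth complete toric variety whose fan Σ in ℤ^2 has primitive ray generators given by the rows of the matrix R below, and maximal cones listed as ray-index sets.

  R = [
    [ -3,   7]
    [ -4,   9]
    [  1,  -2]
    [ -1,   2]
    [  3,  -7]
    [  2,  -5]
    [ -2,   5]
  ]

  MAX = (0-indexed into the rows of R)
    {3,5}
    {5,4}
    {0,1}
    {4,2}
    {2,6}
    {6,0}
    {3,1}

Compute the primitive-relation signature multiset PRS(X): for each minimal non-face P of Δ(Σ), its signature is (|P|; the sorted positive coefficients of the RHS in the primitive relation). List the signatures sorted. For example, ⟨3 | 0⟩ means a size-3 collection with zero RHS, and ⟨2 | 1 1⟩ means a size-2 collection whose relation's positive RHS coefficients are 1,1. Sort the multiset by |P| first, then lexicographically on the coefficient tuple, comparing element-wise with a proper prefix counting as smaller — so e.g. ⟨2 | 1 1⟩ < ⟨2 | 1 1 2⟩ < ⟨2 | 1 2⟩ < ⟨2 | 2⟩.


|primitive collections| = 14. Relations:

  • {0,4}:  v_{0} + v_{4} = 0 ; sig = ⟨2 | 0⟩
  • {2,3}:  v_{2} + v_{3} = 0 ; sig = ⟨2 | 0⟩
  • {5,6}:  v_{5} + v_{6} = 0 ; sig = ⟨2 | 0⟩
  • {0,2}:  v_{0} + v_{2} = v_{6} ; sig = ⟨2 | 1⟩
  • {0,3}:  v_{0} + v_{3} = v_{1} ; sig = ⟨2 | 1⟩
  • {0,5}:  v_{0} + v_{5} = v_{3} ; sig = ⟨2 | 1⟩
  • {1,2}:  v_{1} + v_{2} = v_{0} ; sig = ⟨2 | 1⟩
  • {1,4}:  v_{1} + v_{4} = v_{3} ; sig = ⟨2 | 1⟩
  • {2,5}:  v_{2} + v_{5} = v_{4} ; sig = ⟨2 | 1⟩
  • {3,4}:  v_{3} + v_{4} = v_{5} ; sig = ⟨2 | 1⟩
  • {3,6}:  v_{3} + v_{6} = v_{0} ; sig = ⟨2 | 1⟩
  • {4,6}:  v_{4} + v_{6} = v_{2} ; sig = ⟨2 | 1⟩
  • {1,5}:  v_{1} + v_{5} = 2·v_{3} ; sig = ⟨2 | 2⟩
  • {1,6}:  v_{1} + v_{6} = 2·v_{0} ; sig = ⟨2 | 2⟩

so the primitive-relation signature multiset is
    |P|=2: 14 collections, coeffs (), (), (), (1), (1), (1), (1), (1), (1), (1), (1), (1), (2), (2)


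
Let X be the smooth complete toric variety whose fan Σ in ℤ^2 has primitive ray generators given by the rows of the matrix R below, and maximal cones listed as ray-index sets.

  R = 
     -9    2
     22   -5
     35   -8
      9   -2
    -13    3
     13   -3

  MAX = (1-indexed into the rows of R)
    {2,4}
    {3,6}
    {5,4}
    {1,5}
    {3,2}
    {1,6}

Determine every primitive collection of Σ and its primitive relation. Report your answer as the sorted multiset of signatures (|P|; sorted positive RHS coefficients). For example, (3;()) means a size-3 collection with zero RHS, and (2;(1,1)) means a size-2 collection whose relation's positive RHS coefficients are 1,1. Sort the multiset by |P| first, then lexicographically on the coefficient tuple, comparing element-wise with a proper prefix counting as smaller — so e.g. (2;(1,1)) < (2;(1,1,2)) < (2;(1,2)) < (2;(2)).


Primitive collections (9):

  P = {1,4}:  v_{1} + v_{4} = 0 — sig = (2;())
  P = {5,6}:  v_{5} + v_{6} = 0 — sig = (2;())
  P = {1,2}:  v_{1} + v_{2} = v_{6} — sig = (2;(1))
  P = {2,5}:  v_{2} + v_{5} = v_{4} — sig = (2;(1))
  P = {2,6}:  v_{2} + v_{6} = v_{3} — sig = (2;(1))
  P = {3,5}:  v_{3} + v_{5} = v_{2} — sig = (2;(1))
  P = {4,6}:  v_{4} + v_{6} = v_{2} — sig = (2;(1))
  P = {1,3}:  v_{1} + v_{3} = 2·v_{6} — sig = (2;(2))
  P = {3,4}:  v_{3} + v_{4} = 2·v_{2} — sig = (2;(2))

Hence PRS(X_Σ) =
{ (2;()) ×2,  (2;(1)) ×5,  (2;(2)) ×2 }


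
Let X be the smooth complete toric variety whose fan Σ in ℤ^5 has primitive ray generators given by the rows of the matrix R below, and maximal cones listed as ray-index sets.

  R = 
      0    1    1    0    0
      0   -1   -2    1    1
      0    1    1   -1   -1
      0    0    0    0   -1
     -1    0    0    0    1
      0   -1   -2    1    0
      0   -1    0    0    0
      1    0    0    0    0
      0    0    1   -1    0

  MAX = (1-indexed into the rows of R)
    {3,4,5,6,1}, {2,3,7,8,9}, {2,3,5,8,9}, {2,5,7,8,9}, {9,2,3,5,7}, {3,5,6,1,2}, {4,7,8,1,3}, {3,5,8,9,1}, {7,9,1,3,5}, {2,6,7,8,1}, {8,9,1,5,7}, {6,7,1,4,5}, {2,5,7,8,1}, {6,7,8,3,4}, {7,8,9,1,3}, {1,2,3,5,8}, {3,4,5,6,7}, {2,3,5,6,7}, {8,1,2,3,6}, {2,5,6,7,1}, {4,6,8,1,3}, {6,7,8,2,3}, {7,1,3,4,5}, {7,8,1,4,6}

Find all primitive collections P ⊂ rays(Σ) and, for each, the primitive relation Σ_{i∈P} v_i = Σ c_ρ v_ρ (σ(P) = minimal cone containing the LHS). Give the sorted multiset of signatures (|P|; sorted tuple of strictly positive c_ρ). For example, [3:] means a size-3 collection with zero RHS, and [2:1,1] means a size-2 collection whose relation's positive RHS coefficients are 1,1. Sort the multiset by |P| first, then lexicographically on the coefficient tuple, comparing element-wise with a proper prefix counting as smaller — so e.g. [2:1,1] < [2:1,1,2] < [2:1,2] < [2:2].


|primitive collections| = 9. Relations:

  • {2,4}:  v_{2} + v_{4} = v_{6}  ⇒ sig = [2:1]
  • {4,9}:  v_{4} + v_{9} = v_{3} + v_{7}  ⇒ sig = [2:1,1]
  • {6,9}:  v_{6} + v_{9} = v_{2} + v_{3} + v_{7}  ⇒ sig = [2:1,1,1]
  • {4,5,8}:  v_{4} + v_{5} + v_{8} = 0  ⇒ sig = [3:]
  • {5,6,8}:  v_{5} + v_{6} + v_{8} = v_{2}  ⇒ sig = [3:1]
  • {1,2,9}:  v_{1} + v_{2} + v_{9} = v_{5} + v_{8}  ⇒ sig = [3:1,1]
  • {1,2,3,7}:  v_{1} + v_{2} + v_{3} + v_{7} = 0  ⇒ sig = [4:]
  • {1,3,6,7}:  v_{1} + v_{3} + v_{6} + v_{7} = v_{4}  ⇒ sig = [4:1]
  • {3,5,7,8}:  v_{3} + v_{5} + v_{7} + v_{8} = v_{9}  ⇒ sig = [4:1]

Signatures (|P|; sorted positive RHS coefficients), sorted:
    [2:1]
    [2:1,1]
    [2:1,1,1]
    [3:]
    [3:1]
    [3:1,1]
    [4:]
    [4:1]
    [4:1]


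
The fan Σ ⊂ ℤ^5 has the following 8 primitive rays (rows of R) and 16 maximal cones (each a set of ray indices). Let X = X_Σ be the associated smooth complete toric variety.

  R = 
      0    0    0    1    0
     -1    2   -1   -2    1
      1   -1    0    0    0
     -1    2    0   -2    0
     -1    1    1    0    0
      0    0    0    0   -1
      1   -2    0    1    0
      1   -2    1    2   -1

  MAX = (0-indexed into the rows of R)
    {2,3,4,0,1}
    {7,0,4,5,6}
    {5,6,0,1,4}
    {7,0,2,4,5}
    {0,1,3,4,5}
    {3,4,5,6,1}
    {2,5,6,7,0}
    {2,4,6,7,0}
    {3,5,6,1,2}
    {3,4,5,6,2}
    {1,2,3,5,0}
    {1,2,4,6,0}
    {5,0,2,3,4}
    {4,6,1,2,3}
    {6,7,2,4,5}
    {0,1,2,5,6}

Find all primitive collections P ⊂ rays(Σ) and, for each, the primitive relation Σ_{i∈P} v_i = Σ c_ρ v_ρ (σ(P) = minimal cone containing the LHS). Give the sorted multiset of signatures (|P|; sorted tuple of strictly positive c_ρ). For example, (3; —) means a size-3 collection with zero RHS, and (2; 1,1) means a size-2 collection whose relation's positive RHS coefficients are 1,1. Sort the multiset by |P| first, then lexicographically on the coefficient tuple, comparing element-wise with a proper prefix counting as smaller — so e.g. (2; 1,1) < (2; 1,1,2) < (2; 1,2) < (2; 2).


Σ has 5 primitive collections:

  {1,7}:  v_{1} + v_{7} = 0 ; sig = (2; —)
  {3,7}:  v_{3} + v_{7} = v_{2} + v_{4} + v_{5} ; sig = (2; 1,1,1)
  {0,3,6}:  v_{0} + v_{3} + v_{6} = 0 ; sig = (3; —)
  {1,2,4,5}:  v_{1} + v_{2} + v_{4} + v_{5} = v_{3} ; sig = (4; 1)
  {0,2,4,5,6}:  v_{0} + v_{2} + v_{4} + v_{5} + v_{6} = v_{7} ; sig = (5; 1)

Signatures (|P|; sorted positive RHS coefficients), sorted:
[(2; —), (2; 1,1,1), (3; —), (4; 1), (5; 1)]


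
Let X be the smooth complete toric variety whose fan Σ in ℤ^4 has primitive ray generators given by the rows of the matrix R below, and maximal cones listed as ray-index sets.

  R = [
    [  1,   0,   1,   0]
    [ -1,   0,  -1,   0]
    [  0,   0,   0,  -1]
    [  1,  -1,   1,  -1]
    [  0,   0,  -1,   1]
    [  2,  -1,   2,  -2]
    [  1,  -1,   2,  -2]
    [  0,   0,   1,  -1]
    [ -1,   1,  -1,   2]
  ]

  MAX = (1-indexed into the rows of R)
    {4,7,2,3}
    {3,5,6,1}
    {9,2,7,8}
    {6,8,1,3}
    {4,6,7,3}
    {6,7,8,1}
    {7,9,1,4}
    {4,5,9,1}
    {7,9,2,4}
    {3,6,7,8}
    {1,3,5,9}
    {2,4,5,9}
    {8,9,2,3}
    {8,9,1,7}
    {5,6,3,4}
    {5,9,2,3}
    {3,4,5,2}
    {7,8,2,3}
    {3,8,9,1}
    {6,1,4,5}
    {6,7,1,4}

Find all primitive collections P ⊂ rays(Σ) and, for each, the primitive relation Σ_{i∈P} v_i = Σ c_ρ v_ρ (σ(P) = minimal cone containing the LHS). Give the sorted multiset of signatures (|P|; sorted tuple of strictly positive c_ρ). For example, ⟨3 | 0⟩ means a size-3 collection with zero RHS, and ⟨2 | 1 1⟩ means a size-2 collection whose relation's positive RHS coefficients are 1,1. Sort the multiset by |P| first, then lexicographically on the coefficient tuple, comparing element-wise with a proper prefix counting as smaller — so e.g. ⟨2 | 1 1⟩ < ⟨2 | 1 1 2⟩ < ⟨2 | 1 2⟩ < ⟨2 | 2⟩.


10 collections generate NE(X_Σ); each relation:

  P = {1,2}:  v_{1} + v_{2} = 0  ⇒ sig = ⟨2 | 0⟩
  P = {5,8}:  v_{5} + v_{8} = 0  ⇒ sig = ⟨2 | 0⟩
  P = {4,8}:  v_{4} + v_{8} = v_{7}  ⇒ sig = ⟨2 | 1⟩
  P = {5,7}:  v_{5} + v_{7} = v_{4}  ⇒ sig = ⟨2 | 1⟩
  P = {6,9}:  v_{6} + v_{9} = v_{1}  ⇒ sig = ⟨2 | 1⟩
  P = {2,6}:  v_{2} + v_{6} = v_{3} + v_{4}  ⇒ sig = ⟨2 | 1 1⟩
  P = {3,4,9}:  v_{3} + v_{4} + v_{9} = 0  ⇒ sig = ⟨3 | 0⟩
  P = {1,3,4}:  v_{1} + v_{3} + v_{4} = v_{6}  ⇒ sig = ⟨3 | 1⟩
  P = {3,7,9}:  v_{3} + v_{7} + v_{9} = v_{8}  ⇒ sig = ⟨3 | 1⟩
  P = {1,3,7}:  v_{1} + v_{3} + v_{7} = v_{6} + v_{8}  ⇒ sig = ⟨3 | 1 1⟩

Signatures (|P|; sorted positive RHS coefficients), sorted:
    |P|=2: 6 collections, coeffs (), (), (1), (1), (1), (1,1)
    |P|=3: 4 collections, coeffs (), (1), (1), (1,1)


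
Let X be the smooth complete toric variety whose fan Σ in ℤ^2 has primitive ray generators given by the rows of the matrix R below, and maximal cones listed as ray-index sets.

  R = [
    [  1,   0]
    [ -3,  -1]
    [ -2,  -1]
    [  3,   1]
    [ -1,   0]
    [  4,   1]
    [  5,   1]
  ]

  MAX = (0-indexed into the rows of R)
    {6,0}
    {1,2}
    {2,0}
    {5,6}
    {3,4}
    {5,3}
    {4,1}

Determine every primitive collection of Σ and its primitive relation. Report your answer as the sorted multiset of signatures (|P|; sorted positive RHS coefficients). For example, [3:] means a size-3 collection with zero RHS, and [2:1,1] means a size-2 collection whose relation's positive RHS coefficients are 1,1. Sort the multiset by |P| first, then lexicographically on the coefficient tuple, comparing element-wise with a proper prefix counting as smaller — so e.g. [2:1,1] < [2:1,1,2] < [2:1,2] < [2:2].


Primitive collections (14):

  P = {0,4}:  v_{0} + v_{4} = 0  ⇒ sig = [2:]
  P = {1,3}:  v_{1} + v_{3} = 0  ⇒ sig = [2:]
  P = {0,1}:  v_{0} + v_{1} = v_{2}  ⇒ sig = [2:1]
  P = {0,3}:  v_{0} + v_{3} = v_{5}  ⇒ sig = [2:1]
  P = {0,5}:  v_{0} + v_{5} = v_{6}  ⇒ sig = [2:1]
  P = {1,5}:  v_{1} + v_{5} = v_{0}  ⇒ sig = [2:1]
  P = {2,3}:  v_{2} + v_{3} = v_{0}  ⇒ sig = [2:1]
  P = {2,4}:  v_{2} + v_{4} = v_{1}  ⇒ sig = [2:1]
  P = {4,5}:  v_{4} + v_{5} = v_{3}  ⇒ sig = [2:1]
  P = {4,6}:  v_{4} + v_{6} = v_{5}  ⇒ sig = [2:1]
  P = {1,6}:  v_{1} + v_{6} = 2·v_{0}  ⇒ sig = [2:2]
  P = {2,5}:  v_{2} + v_{5} = 2·v_{0}  ⇒ sig = [2:2]
  P = {3,6}:  v_{3} + v_{6} = 2·v_{5}  ⇒ sig = [2:2]
  P = {2,6}:  v_{2} + v_{6} = 3·v_{0}  ⇒ sig = [2:3]

Signatures (|P|; sorted positive RHS coefficients), sorted:
    [2:]
    [2:]
    [2:1]
    [2:1]
    [2:1]
    [2:1]
    [2:1]
    [2:1]
    [2:1]
    [2:1]
    [2:2]
    [2:2]
    [2:2]
    [2:3]


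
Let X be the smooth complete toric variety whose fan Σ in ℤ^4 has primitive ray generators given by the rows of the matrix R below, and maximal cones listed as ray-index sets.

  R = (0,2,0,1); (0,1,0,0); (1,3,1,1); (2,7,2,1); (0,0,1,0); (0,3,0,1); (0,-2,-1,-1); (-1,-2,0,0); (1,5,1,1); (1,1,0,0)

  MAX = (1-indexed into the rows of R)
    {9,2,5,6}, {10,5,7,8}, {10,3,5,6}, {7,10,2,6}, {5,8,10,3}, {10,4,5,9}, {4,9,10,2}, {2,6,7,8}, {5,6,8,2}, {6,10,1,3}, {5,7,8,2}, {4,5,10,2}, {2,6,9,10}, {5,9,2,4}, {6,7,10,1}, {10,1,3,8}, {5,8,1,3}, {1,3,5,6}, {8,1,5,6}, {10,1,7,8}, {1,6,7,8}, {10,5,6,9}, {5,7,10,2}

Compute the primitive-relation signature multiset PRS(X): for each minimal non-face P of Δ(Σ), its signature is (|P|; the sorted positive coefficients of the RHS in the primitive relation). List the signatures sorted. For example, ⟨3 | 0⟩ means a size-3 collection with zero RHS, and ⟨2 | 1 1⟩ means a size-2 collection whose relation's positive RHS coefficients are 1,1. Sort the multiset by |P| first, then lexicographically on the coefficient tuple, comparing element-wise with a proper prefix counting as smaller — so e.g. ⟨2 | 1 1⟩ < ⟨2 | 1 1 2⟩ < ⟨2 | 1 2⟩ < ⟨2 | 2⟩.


Δ(Σ) — 10 vertices, 20 min non-faces:

  • {1,2}:  v_{1} + v_{2} = v_{6}  ⟹  sig = ⟨2 | 1⟩
  • {3,7}:  v_{3} + v_{7} = v_{10}  ⟹  sig = ⟨2 | 1⟩
  • {4,8}:  v_{4} + v_{8} = v_{5} + v_{9}  ⟹  sig = ⟨2 | 1 1⟩
  • {8,9}:  v_{8} + v_{9} = v_{5} + v_{6}  ⟹  sig = ⟨2 | 1 1⟩
  • {2,3}:  v_{2} + v_{3} = v_{5} + v_{6} + v_{10}  ⟹  sig = ⟨2 | 1 1 1⟩
  • {1,4}:  v_{1} + v_{4} = v_{5} + v_{6} + v_{9} + v_{10}  ⟹  sig = ⟨2 | 1 1 1 1⟩
  • {1,9}:  v_{1} + v_{9} = v_{5} + 2·v_{6} + v_{10}  ⟹  sig = ⟨2 | 1 1 2⟩
  • {3,4}:  v_{3} + v_{4} = 2·v_{5} + v_{6} + v_{9} + 2·v_{10}  ⟹  sig = ⟨2 | 1 1 2 2⟩
  • {7,9}:  v_{7} + v_{9} = 2·v_{2} + v_{10}  ⟹  sig = ⟨2 | 1 2⟩
  • {4,7}:  v_{4} + v_{7} = 3·v_{2} + v_{5} + 2·v_{10}  ⟹  sig = ⟨2 | 1 2 3⟩
  • {4,6}:  v_{4} + v_{6} = 2·v_{9}  ⟹  sig = ⟨2 | 2⟩
  • {3,9}:  v_{3} + v_{9} = 2·v_{5} + 2·v_{6} + 2·v_{10}  ⟹  sig = ⟨2 | 2 2 2⟩
  • {1,5,7}:  v_{1} + v_{5} + v_{7} = 0  ⟹  sig = ⟨3 | 0⟩
  • {2,8,10}:  v_{2} + v_{8} + v_{10} = 0  ⟹  sig = ⟨3 | 0⟩
  • {1,5,10}:  v_{1} + v_{5} + v_{10} = v_{3}  ⟹  sig = ⟨3 | 1⟩
  • {5,6,7}:  v_{5} + v_{6} + v_{7} = v_{2}  ⟹  sig = ⟨3 | 1⟩
  • {6,8,10}:  v_{6} + v_{8} + v_{10} = v_{1}  ⟹  sig = ⟨3 | 1⟩
  • {3,6,8}:  v_{3} + v_{6} + v_{8} = 2·v_{1} + v_{5}  ⟹  sig = ⟨3 | 1 2⟩
  • {2,5,6,10}:  v_{2} + v_{5} + v_{6} + v_{10} = v_{9}  ⟹  sig = ⟨4 | 1⟩
  • {2,5,9,10}:  v_{2} + v_{5} + v_{9} + v_{10} = v_{4}  ⟹  sig = ⟨4 | 1⟩

Signatures (|P|; sorted positive RHS coefficients), sorted:
[⟨2 | 1⟩, ⟨2 | 1⟩, ⟨2 | 1 1⟩, ⟨2 | 1 1⟩, ⟨2 | 1 1 1⟩, ⟨2 | 1 1 1 1⟩, ⟨2 | 1 1 2⟩, ⟨2 | 1 1 2 2⟩, ⟨2 | 1 2⟩, ⟨2 | 1 2 3⟩, ⟨2 | 2⟩, ⟨2 | 2 2 2⟩, ⟨3 | 0⟩, ⟨3 | 0⟩, ⟨3 | 1⟩, ⟨3 | 1⟩, ⟨3 | 1⟩, ⟨3 | 1 2⟩, ⟨4 | 1⟩, ⟨4 | 1⟩]


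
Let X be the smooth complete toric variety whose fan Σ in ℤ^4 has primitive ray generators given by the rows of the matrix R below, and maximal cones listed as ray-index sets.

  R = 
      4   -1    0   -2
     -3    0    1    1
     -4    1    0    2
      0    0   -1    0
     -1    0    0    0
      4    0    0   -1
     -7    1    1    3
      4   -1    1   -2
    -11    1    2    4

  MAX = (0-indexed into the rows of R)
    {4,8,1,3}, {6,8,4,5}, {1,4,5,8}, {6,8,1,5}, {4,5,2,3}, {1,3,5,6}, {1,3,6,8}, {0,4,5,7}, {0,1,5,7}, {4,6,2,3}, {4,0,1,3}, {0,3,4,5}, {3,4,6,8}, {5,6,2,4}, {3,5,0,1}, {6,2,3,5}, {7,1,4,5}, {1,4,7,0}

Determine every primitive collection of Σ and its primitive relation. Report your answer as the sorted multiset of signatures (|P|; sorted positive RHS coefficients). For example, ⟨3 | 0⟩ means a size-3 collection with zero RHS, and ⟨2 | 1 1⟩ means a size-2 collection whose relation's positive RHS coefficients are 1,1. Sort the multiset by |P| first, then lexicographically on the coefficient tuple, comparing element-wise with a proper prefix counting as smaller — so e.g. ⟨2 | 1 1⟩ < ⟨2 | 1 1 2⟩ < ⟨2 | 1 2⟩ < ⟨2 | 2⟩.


The 14 primitive collections of Σ (r=9, n=4):

  {0,2}:  v_{0} + v_{2} = 0  ⟹  sig = ⟨2 | 0⟩
  {0,6}:  v_{0} + v_{6} = v_{1}  ⟹  sig = ⟨2 | 1⟩
  {1,2}:  v_{1} + v_{2} = v_{6}  ⟹  sig = ⟨2 | 1⟩
  {3,7}:  v_{3} + v_{7} = v_{0}  ⟹  sig = ⟨2 | 1⟩
  {2,7}:  v_{2} + v_{7} = v_{1} + v_{4} + v_{5}  ⟹  sig = ⟨2 | 1 1 1⟩
  {6,7}:  v_{6} + v_{7} = 2·v_{1} + v_{4} + v_{5}  ⟹  sig = ⟨2 | 1 1 2⟩
  {0,8}:  v_{0} + v_{8} = 2·v_{1} + v_{4}  ⟹  sig = ⟨2 | 1 2⟩
  {2,8}:  v_{2} + v_{8} = v_{4} + 2·v_{6}  ⟹  sig = ⟨2 | 1 2⟩
  {7,8}:  v_{7} + v_{8} = 3·v_{1} + 2·v_{4} + v_{5}  ⟹  sig = ⟨2 | 1 2 3⟩
  {1,4,6}:  v_{1} + v_{4} + v_{6} = v_{8}  ⟹  sig = ⟨3 | 1⟩
  {3,5,8}:  v_{3} + v_{5} + v_{8} = v_{6}  ⟹  sig = ⟨3 | 1⟩
  {1,3,4,5}:  v_{1} + v_{3} + v_{4} + v_{5} = 0  ⟹  sig = ⟨4 | 0⟩
  {0,1,4,5}:  v_{0} + v_{1} + v_{4} + v_{5} = v_{7}  ⟹  sig = ⟨4 | 1⟩
  {3,4,5,6}:  v_{3} + v_{4} + v_{5} + v_{6} = v_{2}  ⟹  sig = ⟨4 | 1⟩

Hence PRS(X_Σ) =
{ ⟨2 | 0⟩,  ⟨2 | 1⟩ ×3,  ⟨2 | 1 1 1⟩,  ⟨2 | 1 1 2⟩,  ⟨2 | 1 2⟩ ×2,  ⟨2 | 1 2 3⟩,  ⟨3 | 1⟩ ×2,  ⟨4 | 0⟩,  ⟨4 | 1⟩ ×2 }


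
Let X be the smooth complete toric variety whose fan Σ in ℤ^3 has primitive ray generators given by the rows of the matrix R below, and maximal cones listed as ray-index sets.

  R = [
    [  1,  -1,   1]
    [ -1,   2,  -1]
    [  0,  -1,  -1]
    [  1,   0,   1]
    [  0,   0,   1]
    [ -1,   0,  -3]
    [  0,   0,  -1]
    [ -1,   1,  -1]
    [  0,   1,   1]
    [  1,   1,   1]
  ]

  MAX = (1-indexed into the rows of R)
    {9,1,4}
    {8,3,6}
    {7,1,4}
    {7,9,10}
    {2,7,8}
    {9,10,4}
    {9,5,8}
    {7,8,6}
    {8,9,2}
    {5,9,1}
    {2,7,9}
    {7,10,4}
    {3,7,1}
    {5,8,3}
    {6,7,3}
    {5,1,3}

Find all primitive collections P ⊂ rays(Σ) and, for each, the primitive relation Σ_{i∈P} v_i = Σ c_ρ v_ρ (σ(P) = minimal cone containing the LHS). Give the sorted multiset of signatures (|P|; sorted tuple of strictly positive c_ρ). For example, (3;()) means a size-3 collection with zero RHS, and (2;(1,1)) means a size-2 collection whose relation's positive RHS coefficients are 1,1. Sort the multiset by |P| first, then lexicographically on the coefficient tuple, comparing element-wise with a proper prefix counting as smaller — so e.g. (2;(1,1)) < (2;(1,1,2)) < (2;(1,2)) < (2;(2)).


25 minimal non-faces of Δ(Σ) (on 10 rays):

  P={1,8}:  v_{1} + v_{8} = 0  so sig = (2;())
  P={3,9}:  v_{3} + v_{9} = 0  so sig = (2;())
  P={5,7}:  v_{5} + v_{7} = 0  so sig = (2;())
  P={1,2}:  v_{1} + v_{2} = v_{7} + v_{9}  so sig = (2;(1,1))
  P={1,6}:  v_{1} + v_{6} = v_{3} + v_{7}  so sig = (2;(1,1))
  P={2,3}:  v_{2} + v_{3} = v_{7} + v_{8}  so sig = (2;(1,1))
  P={2,5}:  v_{2} + v_{5} = v_{8} + v_{9}  so sig = (2;(1,1))
  P={3,4}:  v_{3} + v_{4} = v_{1} + v_{7}  so sig = (2;(1,1))
  P={3,10}:  v_{3} + v_{10} = v_{4} + v_{7}  so sig = (2;(1,1))
  P={4,5}:  v_{4} + v_{5} = v_{1} + v_{9}  so sig = (2;(1,1))
  P={4,8}:  v_{4} + v_{8} = v_{7} + v_{9}  so sig = (2;(1,1))
  P={5,6}:  v_{5} + v_{6} = v_{3} + v_{8}  so sig = (2;(1,1))
  P={5,10}:  v_{5} + v_{10} = v_{4} + v_{9}  so sig = (2;(1,1))
  P={6,9}:  v_{6} + v_{9} = v_{7} + v_{8}  so sig = (2;(1,1))
  P={6,10}:  v_{6} + v_{10} = 3·v_{7} + v_{9}  so sig = (2;(1,3))
  P={1,10}:  v_{1} + v_{10} = 2·v_{4}  so sig = (2;(2))
  P={4,6}:  v_{4} + v_{6} = 2·v_{7}  so sig = (2;(2))
  P={2,4}:  v_{2} + v_{4} = 2·v_{7} + 2·v_{9}  so sig = (2;(2,2))
  P={2,6}:  v_{2} + v_{6} = 2·v_{7} + 2·v_{8}  so sig = (2;(2,2))
  P={8,10}:  v_{8} + v_{10} = 2·v_{7} + 2·v_{9}  so sig = (2;(2,2))
  P={2,10}:  v_{2} + v_{10} = 3·v_{7} + 3·v_{9}  so sig = (2;(3,3))
  P={1,7,9}:  v_{1} + v_{7} + v_{9} = v_{4}  so sig = (3;(1))
  P={3,7,8}:  v_{3} + v_{7} + v_{8} = v_{6}  so sig = (3;(1))
  P={4,7,9}:  v_{4} + v_{7} + v_{9} = v_{10}  so sig = (3;(1))
  P={7,8,9}:  v_{7} + v_{8} + v_{9} = v_{2}  so sig = (3;(1))

Signatures (|P|; sorted positive RHS coefficients), sorted:
{ (2;()) ×3,  (2;(1,1)) ×11,  (2;(1,3)),  (2;(2)) ×2,  (2;(2,2)) ×3,  (2;(3,3)),  (3;(1)) ×4 }


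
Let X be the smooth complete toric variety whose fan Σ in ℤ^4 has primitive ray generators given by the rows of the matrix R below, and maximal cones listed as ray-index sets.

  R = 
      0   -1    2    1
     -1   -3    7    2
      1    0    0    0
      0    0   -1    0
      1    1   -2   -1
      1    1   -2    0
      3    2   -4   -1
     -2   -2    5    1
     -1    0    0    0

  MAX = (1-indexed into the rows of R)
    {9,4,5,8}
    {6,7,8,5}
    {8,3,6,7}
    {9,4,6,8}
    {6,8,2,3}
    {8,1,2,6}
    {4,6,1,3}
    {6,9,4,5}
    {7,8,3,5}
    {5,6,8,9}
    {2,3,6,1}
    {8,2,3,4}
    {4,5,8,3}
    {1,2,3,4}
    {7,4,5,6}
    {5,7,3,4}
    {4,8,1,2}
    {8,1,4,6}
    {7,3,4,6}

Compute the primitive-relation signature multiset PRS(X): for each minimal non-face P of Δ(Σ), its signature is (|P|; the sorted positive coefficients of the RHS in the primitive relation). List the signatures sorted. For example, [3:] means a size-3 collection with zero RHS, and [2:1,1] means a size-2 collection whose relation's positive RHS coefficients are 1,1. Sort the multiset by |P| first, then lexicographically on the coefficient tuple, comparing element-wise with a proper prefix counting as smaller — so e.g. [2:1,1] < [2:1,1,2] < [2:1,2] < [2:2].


|primitive collections| = 14. Relations:

  P = {3,9}:  v_{3} + v_{9} = 0  →  sig = [2:]
  P = {1,5}:  v_{1} + v_{5} = v_{3}  →  sig = [2:1]
  P = {2,9}:  v_{2} + v_{9} = v_{1} + v_{8}  →  sig = [2:1,1]
  P = {7,9}:  v_{7} + v_{9} = v_{5} + v_{6}  →  sig = [2:1,1]
  P = {1,9}:  v_{1} + v_{9} = v_{4} + v_{6} + v_{8}  →  sig = [2:1,1,1]
  P = {2,7}:  v_{2} + v_{7} = 3·v_{3} + v_{6} + v_{8}  →  sig = [2:1,1,3]
  P = {1,7}:  v_{1} + v_{7} = 2·v_{3} + v_{6}  →  sig = [2:1,2]
  P = {2,5}:  v_{2} + v_{5} = 2·v_{3} + v_{8}  →  sig = [2:1,2]
  P = {1,3,8}:  v_{1} + v_{3} + v_{8} = v_{2}  →  sig = [3:1]
  P = {3,5,6}:  v_{3} + v_{5} + v_{6} = v_{7}  →  sig = [3:1]
  P = {4,7,8}:  v_{4} + v_{7} + v_{8} = v_{3}  →  sig = [3:1]
  P = {2,4,6}:  v_{2} + v_{4} + v_{6} = 2·v_{1}  →  sig = [3:2]
  P = {4,5,6,8}:  v_{4} + v_{5} + v_{6} + v_{8} = 0  →  sig = [4:]
  P = {3,4,6,8}:  v_{3} + v_{4} + v_{6} + v_{8} = v_{1}  →  sig = [4:1]

Signatures (|P|; sorted positive RHS coefficients), sorted:
    [2:]
    [2:1]
    [2:1,1]
    [2:1,1]
    [2:1,1,1]
    [2:1,1,3]
    [2:1,2]
    [2:1,2]
    [3:1]
    [3:1]
    [3:1]
    [3:2]
    [4:]
    [4:1]


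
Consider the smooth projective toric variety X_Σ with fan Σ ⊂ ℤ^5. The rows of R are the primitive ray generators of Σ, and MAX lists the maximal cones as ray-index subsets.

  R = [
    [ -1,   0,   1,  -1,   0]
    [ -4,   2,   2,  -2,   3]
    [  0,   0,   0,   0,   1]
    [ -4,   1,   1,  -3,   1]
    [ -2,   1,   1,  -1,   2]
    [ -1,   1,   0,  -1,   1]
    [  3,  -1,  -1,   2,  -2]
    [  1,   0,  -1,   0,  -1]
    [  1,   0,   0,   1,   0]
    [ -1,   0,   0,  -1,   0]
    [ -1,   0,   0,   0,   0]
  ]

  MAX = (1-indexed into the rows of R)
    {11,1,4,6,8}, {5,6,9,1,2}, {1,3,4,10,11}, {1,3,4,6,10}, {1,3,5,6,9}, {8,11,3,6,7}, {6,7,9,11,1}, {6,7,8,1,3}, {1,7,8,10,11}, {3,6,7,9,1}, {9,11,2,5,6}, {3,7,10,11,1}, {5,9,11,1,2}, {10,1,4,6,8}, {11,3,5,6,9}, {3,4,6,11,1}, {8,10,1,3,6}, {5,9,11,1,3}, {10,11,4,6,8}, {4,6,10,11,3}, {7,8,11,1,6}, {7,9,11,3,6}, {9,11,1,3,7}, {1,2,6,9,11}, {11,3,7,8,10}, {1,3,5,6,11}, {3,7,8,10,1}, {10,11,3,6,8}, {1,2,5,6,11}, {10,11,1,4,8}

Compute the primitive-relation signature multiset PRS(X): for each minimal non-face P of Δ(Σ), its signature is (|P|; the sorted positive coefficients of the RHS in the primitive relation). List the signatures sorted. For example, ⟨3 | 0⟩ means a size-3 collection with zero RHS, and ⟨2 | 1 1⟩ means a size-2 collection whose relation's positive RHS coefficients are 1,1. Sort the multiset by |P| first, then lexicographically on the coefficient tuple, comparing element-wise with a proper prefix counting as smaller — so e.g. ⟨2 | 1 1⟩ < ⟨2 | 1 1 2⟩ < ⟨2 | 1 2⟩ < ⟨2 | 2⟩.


Minimal non-faces — 20 found among 11 rays, 30 max cones:

  {9,10}:  v_{9} + v_{10} = 0  so sig = ⟨2 | 0⟩
  {5,7}:  v_{5} + v_{7} = v_{9}  so sig = ⟨2 | 1⟩
  {5,8}:  v_{5} + v_{8} = v_{6}  so sig = ⟨2 | 1⟩
  {8,9}:  v_{8} + v_{9} = v_{6} + v_{7}  so sig = ⟨2 | 1 1⟩
  {4,7}:  v_{4} + v_{7} = v_{1} + v_{8} + v_{11}  so sig = ⟨2 | 1 1 1⟩
  {4,9}:  v_{4} + v_{9} = v_{1} + v_{6} + v_{11}  so sig = ⟨2 | 1 1 1⟩
  {2,10}:  v_{2} + v_{10} = v_{1} + v_{5} + v_{6} + v_{11}  so sig = ⟨2 | 1 1 1 1⟩
  {5,10}:  v_{5} + v_{10} = v_{1} + v_{3} + v_{6} + v_{11}  so sig = ⟨2 | 1 1 1 1⟩
  {2,7}:  v_{2} + v_{7} = v_{1} + v_{6} + 2·v_{9} + v_{11}  so sig = ⟨2 | 1 1 1 2⟩
  {2,8}:  v_{2} + v_{8} = v_{1} + 2·v_{6} + v_{9} + v_{11}  so sig = ⟨2 | 1 1 1 2⟩
  {2,4}:  v_{2} + v_{4} = 2·v_{1} + v_{5} + 2·v_{6} + 2·v_{11}  so sig = ⟨2 | 1 2 2 2⟩
  {4,5}:  v_{4} + v_{5} = 2·v_{1} + v_{3} + 2·v_{6} + 2·v_{11}  so sig = ⟨2 | 1 2 2 2⟩
  {2,3}:  v_{2} + v_{3} = 2·v_{5}  so sig = ⟨2 | 2⟩
  {6,7,10}:  v_{6} + v_{7} + v_{10} = v_{8}  so sig = ⟨3 | 1⟩
  {3,4,8}:  v_{3} + v_{4} + v_{8} = v_{6} + 2·v_{10}  so sig = ⟨3 | 1 2⟩
  {1,3,8,11}:  v_{1} + v_{3} + v_{8} + v_{11} = v_{10}  so sig = ⟨4 | 1⟩
  {1,6,10,11}:  v_{1} + v_{6} + v_{10} + v_{11} = v_{4}  so sig = ⟨4 | 1⟩
  {1,3,6,7,11}:  v_{1} + v_{3} + v_{6} + v_{7} + v_{11} = 0  so sig = ⟨5 | 0⟩
  {1,3,6,9,11}:  v_{1} + v_{3} + v_{6} + v_{9} + v_{11} = v_{5}  so sig = ⟨5 | 1⟩
  {1,5,6,9,11}:  v_{1} + v_{5} + v_{6} + v_{9} + v_{11} = v_{2}  so sig = ⟨5 | 1⟩

so the primitive-relation signature multiset is
    ⟨2 | 0⟩
    ⟨2 | 1⟩
    ⟨2 | 1⟩
    ⟨2 | 1 1⟩
    ⟨2 | 1 1 1⟩
    ⟨2 | 1 1 1⟩
    ⟨2 | 1 1 1 1⟩
    ⟨2 | 1 1 1 1⟩
    ⟨2 | 1 1 1 2⟩
    ⟨2 | 1 1 1 2⟩
    ⟨2 | 1 2 2 2⟩
    ⟨2 | 1 2 2 2⟩
    ⟨2 | 2⟩
    ⟨3 | 1⟩
    ⟨3 | 1 2⟩
    ⟨4 | 1⟩
    ⟨4 | 1⟩
    ⟨5 | 0⟩
    ⟨5 | 1⟩
    ⟨5 | 1⟩


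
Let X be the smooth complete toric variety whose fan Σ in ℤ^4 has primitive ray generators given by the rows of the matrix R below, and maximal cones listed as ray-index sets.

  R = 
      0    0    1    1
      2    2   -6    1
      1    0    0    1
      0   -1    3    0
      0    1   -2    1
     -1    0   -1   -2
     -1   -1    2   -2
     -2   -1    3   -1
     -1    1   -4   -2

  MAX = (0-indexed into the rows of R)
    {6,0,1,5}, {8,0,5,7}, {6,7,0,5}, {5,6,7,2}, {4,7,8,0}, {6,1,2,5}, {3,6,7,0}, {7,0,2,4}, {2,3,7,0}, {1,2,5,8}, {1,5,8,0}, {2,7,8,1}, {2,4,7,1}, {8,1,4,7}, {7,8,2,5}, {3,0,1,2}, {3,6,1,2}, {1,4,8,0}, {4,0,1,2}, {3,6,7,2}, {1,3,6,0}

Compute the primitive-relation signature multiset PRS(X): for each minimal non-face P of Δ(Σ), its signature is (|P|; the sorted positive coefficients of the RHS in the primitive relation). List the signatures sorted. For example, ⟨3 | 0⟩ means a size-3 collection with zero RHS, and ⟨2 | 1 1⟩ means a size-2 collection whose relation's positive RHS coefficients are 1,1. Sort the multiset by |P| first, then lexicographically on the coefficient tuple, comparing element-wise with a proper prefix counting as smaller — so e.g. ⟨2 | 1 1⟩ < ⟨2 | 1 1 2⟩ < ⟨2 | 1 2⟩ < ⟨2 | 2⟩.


Σ has 14 primitive collections:

  {3,4}:  v_{3} + v_{4} = v_{0} — sig = ⟨2 | 1⟩
  {3,5}:  v_{3} + v_{5} = v_{6} — sig = ⟨2 | 1⟩
  {3,8}:  v_{3} + v_{8} = v_{5} — sig = ⟨2 | 1⟩
  {4,5}:  v_{4} + v_{5} = v_{0} + v_{8} — sig = ⟨2 | 1 1⟩
  {4,6}:  v_{4} + v_{6} = v_{0} + v_{5} — sig = ⟨2 | 1 1⟩
  {6,8}:  v_{6} + v_{8} = 2·v_{5} — sig = ⟨2 | 2⟩
  {0,2,5}:  v_{0} + v_{2} + v_{5} = 0 — sig = ⟨3 | 0⟩
  {1,3,7}:  v_{1} + v_{3} + v_{7} = 0 — sig = ⟨3 | 0⟩
  {0,1,7}:  v_{0} + v_{1} + v_{7} = v_{4} — sig = ⟨3 | 1⟩
  {0,2,6}:  v_{0} + v_{2} + v_{6} = v_{3} — sig = ⟨3 | 1⟩
  {1,5,7}:  v_{1} + v_{5} + v_{7} = v_{8} — sig = ⟨3 | 1⟩
  {1,6,7}:  v_{1} + v_{6} + v_{7} = v_{5} — sig = ⟨3 | 1⟩
  {0,2,8}:  v_{0} + v_{2} + v_{8} = v_{1} + v_{7} — sig = ⟨3 | 1 1⟩
  {2,4,8}:  v_{2} + v_{4} + v_{8} = 2·v_{1} + 2·v_{7} — sig = ⟨3 | 2 2⟩

so the primitive-relation signature multiset is
    ⟨2 | 1⟩
    ⟨2 | 1⟩
    ⟨2 | 1⟩
    ⟨2 | 1 1⟩
    ⟨2 | 1 1⟩
    ⟨2 | 2⟩
    ⟨3 | 0⟩
    ⟨3 | 0⟩
    ⟨3 | 1⟩
    ⟨3 | 1⟩
    ⟨3 | 1⟩
    ⟨3 | 1⟩
    ⟨3 | 1 1⟩
    ⟨3 | 2 2⟩


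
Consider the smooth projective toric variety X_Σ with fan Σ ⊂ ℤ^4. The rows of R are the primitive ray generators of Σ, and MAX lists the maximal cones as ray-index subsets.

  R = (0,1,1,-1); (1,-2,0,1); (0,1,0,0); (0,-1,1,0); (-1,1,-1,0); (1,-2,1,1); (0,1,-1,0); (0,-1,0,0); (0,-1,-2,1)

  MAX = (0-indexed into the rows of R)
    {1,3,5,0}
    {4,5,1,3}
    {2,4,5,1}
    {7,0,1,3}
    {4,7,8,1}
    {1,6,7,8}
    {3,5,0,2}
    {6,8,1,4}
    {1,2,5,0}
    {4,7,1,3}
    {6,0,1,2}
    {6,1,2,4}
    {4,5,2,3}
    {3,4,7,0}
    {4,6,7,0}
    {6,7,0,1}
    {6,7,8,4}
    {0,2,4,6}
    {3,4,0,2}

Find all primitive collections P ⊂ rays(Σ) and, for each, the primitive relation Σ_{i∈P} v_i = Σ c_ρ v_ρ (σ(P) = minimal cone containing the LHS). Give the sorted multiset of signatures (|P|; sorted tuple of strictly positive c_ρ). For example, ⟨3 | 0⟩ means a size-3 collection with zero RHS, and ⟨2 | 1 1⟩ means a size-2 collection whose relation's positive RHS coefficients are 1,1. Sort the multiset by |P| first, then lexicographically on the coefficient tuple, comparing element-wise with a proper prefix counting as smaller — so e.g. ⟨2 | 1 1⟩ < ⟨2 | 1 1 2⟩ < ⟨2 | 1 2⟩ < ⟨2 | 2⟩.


|primitive collections| = 12. Relations:

  P={2,7}:  v_{2} + v_{7} = 0  so sig = ⟨2 | 0⟩
  P={3,6}:  v_{3} + v_{6} = 0  so sig = ⟨2 | 0⟩
  P={0,8}:  v_{0} + v_{8} = v_{6} + v_{7}  so sig = ⟨2 | 1 1⟩
  P={5,6}:  v_{5} + v_{6} = v_{1} + v_{2}  so sig = ⟨2 | 1 1⟩
  P={5,7}:  v_{5} + v_{7} = v_{1} + v_{3}  so sig = ⟨2 | 1 1⟩
  P={2,8}:  v_{2} + v_{8} = v_{1} + v_{4} + v_{6}  so sig = ⟨2 | 1 1 1⟩
  P={3,8}:  v_{3} + v_{8} = v_{1} + v_{4} + v_{7}  so sig = ⟨2 | 1 1 1⟩
  P={5,8}:  v_{5} + v_{8} = 2·v_{1} + v_{4}  so sig = ⟨2 | 1 2⟩
  P={0,1,4}:  v_{0} + v_{1} + v_{4} = 0  so sig = ⟨3 | 0⟩
  P={1,2,3}:  v_{1} + v_{2} + v_{3} = v_{5}  so sig = ⟨3 | 1⟩
  P={0,4,5}:  v_{0} + v_{4} + v_{5} = v_{2} + v_{3}  so sig = ⟨3 | 1 1⟩
  P={1,4,6,7}:  v_{1} + v_{4} + v_{6} + v_{7} = v_{8}  so sig = ⟨4 | 1⟩

so the primitive-relation signature multiset is
    |P|=2: 8 collections, coeffs (), (), (1,1), (1,1), (1,1), (1,1,1), (1,1,1), (1,2)
    |P|=3: 3 collections, coeffs (), (1), (1,1)
    |P|=4: 1 collection, coeffs (1)


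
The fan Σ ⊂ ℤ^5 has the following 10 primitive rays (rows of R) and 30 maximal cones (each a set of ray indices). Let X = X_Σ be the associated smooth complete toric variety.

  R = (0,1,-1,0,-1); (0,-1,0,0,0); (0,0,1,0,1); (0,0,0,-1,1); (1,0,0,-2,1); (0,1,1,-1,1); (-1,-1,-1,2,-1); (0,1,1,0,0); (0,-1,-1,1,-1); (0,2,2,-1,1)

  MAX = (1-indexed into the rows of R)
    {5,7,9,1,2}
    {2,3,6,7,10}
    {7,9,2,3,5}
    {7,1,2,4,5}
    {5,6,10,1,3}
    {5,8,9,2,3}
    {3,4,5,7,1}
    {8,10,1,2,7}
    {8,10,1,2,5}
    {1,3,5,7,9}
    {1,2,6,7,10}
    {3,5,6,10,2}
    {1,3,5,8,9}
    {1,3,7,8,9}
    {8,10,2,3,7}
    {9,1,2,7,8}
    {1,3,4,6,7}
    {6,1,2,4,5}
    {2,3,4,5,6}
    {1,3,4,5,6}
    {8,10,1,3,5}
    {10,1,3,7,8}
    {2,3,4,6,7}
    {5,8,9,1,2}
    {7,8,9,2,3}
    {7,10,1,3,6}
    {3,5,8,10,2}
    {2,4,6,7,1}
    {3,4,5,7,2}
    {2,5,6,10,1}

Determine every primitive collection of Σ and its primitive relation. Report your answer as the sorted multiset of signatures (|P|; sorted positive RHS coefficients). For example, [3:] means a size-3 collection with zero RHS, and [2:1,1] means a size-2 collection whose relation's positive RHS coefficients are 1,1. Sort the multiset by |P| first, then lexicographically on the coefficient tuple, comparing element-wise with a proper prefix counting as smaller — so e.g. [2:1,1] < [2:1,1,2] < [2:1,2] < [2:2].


Minimal non-faces — 10 found among 10 rays, 30 max cones:

  • {6,9}:  v_{6} + v_{9} = 0  ⇒ sig = [2:]
  • {4,8}:  v_{4} + v_{8} = v_{6}  ⇒ sig = [2:1]
  • {6,8}:  v_{6} + v_{8} = v_{10}  ⇒ sig = [2:1]
  • {9,10}:  v_{9} + v_{10} = v_{8}  ⇒ sig = [2:1]
  • {4,9}:  v_{4} + v_{9} = v_{5} + v_{7}  ⇒ sig = [2:1,1]
  • {4,10}:  v_{4} + v_{10} = 2·v_{6}  ⇒ sig = [2:2]
  • {1,2,3}:  v_{1} + v_{2} + v_{3} = 0  ⇒ sig = [3:]
  • {5,7,8}:  v_{5} + v_{7} + v_{8} = 0  ⇒ sig = [3:]
  • {5,6,7}:  v_{5} + v_{6} + v_{7} = v_{4}  ⇒ sig = [3:1]
  • {5,7,10}:  v_{5} + v_{7} + v_{10} = v_{6}  ⇒ sig = [3:1]

Sorted signature multiset PRS(X):
    [2:]
    [2:1]
    [2:1]
    [2:1]
    [2:1,1]
    [2:2]
    [3:]
    [3:]
    [3:1]
    [3:1]
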